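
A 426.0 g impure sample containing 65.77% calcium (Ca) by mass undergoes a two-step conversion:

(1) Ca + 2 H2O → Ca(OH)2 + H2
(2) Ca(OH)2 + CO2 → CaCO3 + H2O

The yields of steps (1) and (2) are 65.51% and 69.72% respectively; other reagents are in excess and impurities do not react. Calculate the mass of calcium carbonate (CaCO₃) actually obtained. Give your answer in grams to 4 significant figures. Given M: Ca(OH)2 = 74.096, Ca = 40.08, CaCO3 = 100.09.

319.6 g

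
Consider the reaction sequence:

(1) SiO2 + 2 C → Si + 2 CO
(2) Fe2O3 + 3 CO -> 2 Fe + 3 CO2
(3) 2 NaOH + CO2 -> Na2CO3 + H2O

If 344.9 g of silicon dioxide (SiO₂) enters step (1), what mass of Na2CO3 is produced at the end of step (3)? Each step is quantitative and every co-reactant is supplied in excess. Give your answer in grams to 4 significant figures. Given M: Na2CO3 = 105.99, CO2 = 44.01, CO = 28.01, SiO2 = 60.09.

1217 g

n(SiO2) = 344.9 / 60.09 = 5.7397 mol.
Reaction (1): SiO2→CO ratio 1:2 ⇒ n(CO) = 11.479 mol.
Reaction (2): CO→CO2 ratio 3:3 ⇒ n(CO2) = 11.479 mol.
Reaction (3): CO2→Na2CO3 ratio 1:1 ⇒ n(Na2CO3) = 11.479 mol.
Mass of Na2CO3 = 11.479 × 105.99 = 1216.7 g.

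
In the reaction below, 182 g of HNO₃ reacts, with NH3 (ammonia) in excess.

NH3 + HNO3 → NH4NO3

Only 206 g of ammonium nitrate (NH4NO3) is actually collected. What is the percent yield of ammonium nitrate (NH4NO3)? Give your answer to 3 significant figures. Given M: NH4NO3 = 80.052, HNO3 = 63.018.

89.1 %

n(HNO3) = 182.0 g / 63.018 g/mol = 2.888 mol.
From the equation the HNO3:NH4NO3 mole ratio is 1:1, so n(NH4NO3) = 2.888 × 1/1 = 2.888 mol.
Mass of NH4NO3 = 2.888 mol × 80.052 g/mol = 231.2 g.
This is the theoretical yield. Percent yield = 206 g / 231.2 g × 100% = 89.10%.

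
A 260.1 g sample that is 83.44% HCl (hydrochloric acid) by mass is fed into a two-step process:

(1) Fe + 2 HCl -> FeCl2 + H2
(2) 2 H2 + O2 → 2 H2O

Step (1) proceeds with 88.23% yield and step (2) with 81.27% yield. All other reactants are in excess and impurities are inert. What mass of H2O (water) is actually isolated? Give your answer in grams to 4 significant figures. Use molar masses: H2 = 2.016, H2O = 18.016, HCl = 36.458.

Pure HCl = 260.1 × 0.8344 = 217.03 g.
n(HCl) = 217.03 / 36.458 = 5.9528 mol.
Step 1 (HCl:H2 = 2:1): theoretical n(H2) = 2.9764 mol; at 88.23% yield, n(H2) = 2.6261 mol.
Step 2 (H2:H2O = 2:2): theoretical n(H2O) = 2.6261 mol, so theoretical mass = 2.6261 × 18.016 = 47.311 g.
At 81.27% yield, actual mass of H2O = 47.311 × 0.8127 = 38.450 g.

38.45 g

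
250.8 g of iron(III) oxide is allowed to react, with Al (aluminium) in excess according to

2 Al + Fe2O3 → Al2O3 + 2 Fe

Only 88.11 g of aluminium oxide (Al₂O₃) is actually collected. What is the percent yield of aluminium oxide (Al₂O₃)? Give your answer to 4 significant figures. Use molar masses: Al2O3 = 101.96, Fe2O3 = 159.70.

55.03 %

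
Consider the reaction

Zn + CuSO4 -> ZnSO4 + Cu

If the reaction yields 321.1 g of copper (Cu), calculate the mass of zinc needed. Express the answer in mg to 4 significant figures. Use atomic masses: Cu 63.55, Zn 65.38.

330300 mg

M(Cu) = 63.55 g/mol.
M(Zn) = 65.38 g/mol.
n(Cu) = 321.10 g / 63.55 g/mol = 5.0527 mol.
From the equation the Cu:Zn mole ratio is 1:1, so n(Zn) = 5.0527 × 1/1 = 5.0527 mol.
Mass of Zn = 5.0527 mol × 65.38 g/mol = 330.35 g.
Converting to mg: 330.35 g = 330300 mg.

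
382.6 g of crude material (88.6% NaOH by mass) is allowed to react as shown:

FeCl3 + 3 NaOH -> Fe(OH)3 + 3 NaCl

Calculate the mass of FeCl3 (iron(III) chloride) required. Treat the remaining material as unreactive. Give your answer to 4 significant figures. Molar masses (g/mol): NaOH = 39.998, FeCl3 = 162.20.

Mass of pure NaOH = 382.6 g × 0.886 = 338.98 g.
n(NaOH) = 338.98 g / 39.998 g/mol = 8.4750 mol.
From the equation the NaOH:FeCl3 mole ratio is 3:1, so n(FeCl3) = 8.4750 × 1/3 = 2.8250 mol.
Mass of FeCl3 = 2.8250 mol × 162.20 g/mol = 458.22 g.

458.2 g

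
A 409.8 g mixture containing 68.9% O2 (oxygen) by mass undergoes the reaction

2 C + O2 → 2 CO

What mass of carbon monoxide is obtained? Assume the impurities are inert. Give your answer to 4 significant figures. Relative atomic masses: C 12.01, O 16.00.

Mass of pure O2 = 409.8 g × 0.689 = 282.35 g.
M(O2) = 2(16.00) = 32.00 g/mol.
M(CO) = 12.01 + 16.00 = 28.01 g/mol.
n(O2) = 282.35 g / 32.00 g/mol = 8.8235 mol.
From the equation the O2:CO mole ratio is 1:2, so n(CO) = 8.8235 × 2/1 = 17.647 mol.
Mass of CO = 17.647 mol × 28.01 g/mol = 494.29 g.

494.3 g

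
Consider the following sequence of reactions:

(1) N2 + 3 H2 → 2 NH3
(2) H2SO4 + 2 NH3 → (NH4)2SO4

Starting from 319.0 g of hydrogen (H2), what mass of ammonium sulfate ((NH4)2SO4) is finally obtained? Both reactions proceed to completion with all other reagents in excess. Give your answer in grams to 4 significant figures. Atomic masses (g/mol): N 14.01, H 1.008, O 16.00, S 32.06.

M(H2) = 2(1.008) = 2.016 g/mol.
M((NH4)2SO4) = 2(14.01) + 8(1.008) + 32.06 + 4(16.00) = 132.144 g/mol.
n(H2) = 319.00 / 2.016 = 158.23 mol.
Step 1 gives a 3:2 ratio of H2 to NH3, so n(NH3) = 105.49 mol.
In step 2 the NH3:(NH4)2SO4 ratio is 2:1, so n((NH4)2SO4) = 52.745 mol.
Mass of (NH4)2SO4 = 52.745 × 132.144 = 6969.9 g.

6970 g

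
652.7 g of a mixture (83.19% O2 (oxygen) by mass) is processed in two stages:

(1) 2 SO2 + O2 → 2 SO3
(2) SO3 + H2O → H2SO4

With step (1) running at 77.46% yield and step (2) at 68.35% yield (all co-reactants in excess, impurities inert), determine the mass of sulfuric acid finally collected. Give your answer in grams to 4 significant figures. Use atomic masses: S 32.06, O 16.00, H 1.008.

Pure O2 = 652.7 × 0.8319 = 542.98 g.
M(O2) = 2(16.00) = 32.00 g/mol.
M(H2SO4) = 2(1.008) + 32.06 + 4(16.00) = 98.076 g/mol.
n(O2) = 542.98 / 32.00 = 16.968 mol.
Step 1 (O2:SO3 = 1:2): theoretical n(SO3) = 33.936 mol; at 77.46% yield, n(SO3) = 26.287 mol.
Step 2 (SO3:H2SO4 = 1:1): theoretical n(H2SO4) = 26.287 mol, so theoretical mass = 26.287 × 98.076 = 2578.1 g.
At 68.35% yield, actual mass of H2SO4 = 2578.1 × 0.6835 = 1762.2 g.

1762 g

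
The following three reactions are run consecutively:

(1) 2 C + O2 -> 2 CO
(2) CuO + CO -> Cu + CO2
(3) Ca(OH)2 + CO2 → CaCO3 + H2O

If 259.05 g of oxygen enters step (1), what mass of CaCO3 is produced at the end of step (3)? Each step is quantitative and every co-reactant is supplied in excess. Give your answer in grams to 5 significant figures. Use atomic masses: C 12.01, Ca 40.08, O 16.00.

1620.5 g

M(O2) = 2(16.00) = 32.00 g/mol.
M(CaCO3) = 40.08 + 12.01 + 3(16.00) = 100.09 g/mol.
n(O2) = 259.05 / 32.00 = 8.09531 mol.
Reaction (1): O2→CO ratio 1:2 ⇒ n(CO) = 16.1906 mol.
Reaction (2): CO→CO2 ratio 1:1 ⇒ n(CO2) = 16.1906 mol.
Reaction (3): CO2→CaCO3 ratio 1:1 ⇒ n(CaCO3) = 16.1906 mol.
Mass of CaCO3 = 16.1906 × 100.09 = 1620.52 g.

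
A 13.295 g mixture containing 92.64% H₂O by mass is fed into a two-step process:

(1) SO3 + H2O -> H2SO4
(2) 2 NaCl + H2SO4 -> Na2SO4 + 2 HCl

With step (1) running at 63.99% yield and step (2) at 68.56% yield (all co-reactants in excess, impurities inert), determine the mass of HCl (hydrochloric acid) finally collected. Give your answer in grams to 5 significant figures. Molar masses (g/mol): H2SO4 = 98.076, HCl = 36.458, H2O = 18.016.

21.869 g

Pure H2O = 13.295 × 0.9264 = 12.3165 g.
n(H2O) = 12.3165 / 18.016 = 0.683642 mol.
Step 1 (H2O:H2SO4 = 1:1): theoretical n(H2SO4) = 0.683642 mol; at 63.99% yield, n(H2SO4) = 0.437462 mol.
Step 2 (H2SO4:HCl = 1:2): theoretical n(HCl) = 0.874925 mol, so theoretical mass = 0.874925 × 36.458 = 31.8980 g.
At 68.56% yield, actual mass of HCl = 31.8980 × 0.6856 = 21.8693 g.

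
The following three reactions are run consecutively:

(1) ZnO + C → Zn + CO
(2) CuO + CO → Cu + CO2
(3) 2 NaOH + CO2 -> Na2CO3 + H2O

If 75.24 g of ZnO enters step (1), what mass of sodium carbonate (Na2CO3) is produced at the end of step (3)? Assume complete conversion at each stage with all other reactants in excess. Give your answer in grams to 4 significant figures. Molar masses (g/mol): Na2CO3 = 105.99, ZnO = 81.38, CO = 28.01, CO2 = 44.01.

n(ZnO) = 75.24 / 81.38 = 0.92455 mol.
Reaction (1): ZnO→CO ratio 1:1 ⇒ n(CO) = 0.92455 mol.
Reaction (2): CO→CO2 ratio 1:1 ⇒ n(CO2) = 0.92455 mol.
Reaction (3): CO2→Na2CO3 ratio 1:1 ⇒ n(Na2CO3) = 0.92455 mol.
Mass of Na2CO3 = 0.92455 × 105.99 = 97.993 g.

97.99 g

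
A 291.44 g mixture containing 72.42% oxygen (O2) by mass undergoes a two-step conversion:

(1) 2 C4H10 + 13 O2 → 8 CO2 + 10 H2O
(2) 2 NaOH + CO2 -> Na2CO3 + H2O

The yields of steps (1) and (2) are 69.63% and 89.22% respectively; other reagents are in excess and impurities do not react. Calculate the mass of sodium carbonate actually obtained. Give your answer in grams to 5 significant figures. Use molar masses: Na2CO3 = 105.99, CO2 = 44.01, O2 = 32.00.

Pure O2 = 291.44 × 0.7242 = 211.061 g.
n(O2) = 211.061 / 32.00 = 6.59565 mol.
Step 1 (O2:CO2 = 13:8): theoretical n(CO2) = 4.05886 mol; at 69.63% yield, n(CO2) = 2.82619 mol.
Step 2 (CO2:Na2CO3 = 1:1): theoretical n(Na2CO3) = 2.82619 mol, so theoretical mass = 2.82619 × 105.99 = 299.547 g.
At 89.22% yield, actual mass of Na2CO3 = 299.547 × 0.8922 = 267.256 g.

267.26 g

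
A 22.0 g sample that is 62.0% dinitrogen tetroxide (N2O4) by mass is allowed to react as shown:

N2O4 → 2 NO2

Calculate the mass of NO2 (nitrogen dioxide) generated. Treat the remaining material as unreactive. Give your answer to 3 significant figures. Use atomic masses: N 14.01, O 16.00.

Mass of pure N2O4 = 22.0 g × 0.620 = 13.64 g.
M(N2O4) = 2(14.01) + 4(16.00) = 92.02 g/mol.
M(NO2) = 14.01 + 2(16.00) = 46.01 g/mol.
n(N2O4) = 13.64 g / 92.02 g/mol = 0.1482 mol.
From the equation the N2O4:NO2 mole ratio is 1:2, so n(NO2) = 0.1482 × 2/1 = 0.2965 mol.
Mass of NO2 = 0.2965 mol × 46.01 g/mol = 13.64 g.

13.6 g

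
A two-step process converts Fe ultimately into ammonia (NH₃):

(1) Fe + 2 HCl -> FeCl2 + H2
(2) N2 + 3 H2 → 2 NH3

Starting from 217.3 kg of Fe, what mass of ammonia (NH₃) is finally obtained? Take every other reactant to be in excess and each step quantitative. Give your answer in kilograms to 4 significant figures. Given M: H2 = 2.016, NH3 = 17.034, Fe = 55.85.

217.3 kg = 217300 g.
n(Fe) = 217300 / 55.85 = 3890.8 mol.
Step 1 gives a 1:1 ratio of Fe to H2, so n(H2) = 3890.8 mol.
In step 2 the H2:NH3 ratio is 3:2, so n(NH3) = 2593.9 mol.
Mass of NH3 = 2593.9 × 17.034 = 44184 g = 44.18 kg.

44.18 kg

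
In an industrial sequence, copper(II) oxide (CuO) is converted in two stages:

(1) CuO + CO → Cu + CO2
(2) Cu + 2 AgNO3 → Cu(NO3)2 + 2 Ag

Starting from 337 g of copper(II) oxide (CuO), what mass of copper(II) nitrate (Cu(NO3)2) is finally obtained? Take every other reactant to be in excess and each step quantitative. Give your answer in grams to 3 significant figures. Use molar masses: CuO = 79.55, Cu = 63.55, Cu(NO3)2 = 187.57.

n(CuO) = 337.0 / 79.55 = 4.236 mol.
Step 1 gives a 1:1 ratio of CuO to Cu, so n(Cu) = 4.236 mol.
In step 2 the Cu:Cu(NO3)2 ratio is 1:1, so n(Cu(NO3)2) = 4.236 mol.
Mass of Cu(NO3)2 = 4.236 × 187.57 = 794.6 g.

795 g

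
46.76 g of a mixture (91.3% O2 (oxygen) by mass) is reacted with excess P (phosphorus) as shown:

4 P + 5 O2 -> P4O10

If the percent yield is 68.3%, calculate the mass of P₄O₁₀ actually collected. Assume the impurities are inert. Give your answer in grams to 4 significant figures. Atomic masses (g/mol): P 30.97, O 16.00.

51.73 g

Pure O2 available = 46.76 g × 0.913 = 42.692 g.
M(O2) = 2(16.00) = 32.00 g/mol.
M(P4O10) = 4(30.97) + 10(16.00) = 283.88 g/mol.
n(O2) = 42.692 g / 32.00 g/mol = 1.3341 mol.
From the equation the O2:P4O10 mole ratio is 5:1, so n(P4O10) = 1.3341 × 1/5 = 0.26682 mol.
Mass of P4O10 = 0.26682 mol × 283.88 g/mol = 75.746 g.
Actual mass collected = 75.746 g × 0.683 = 51.735 g.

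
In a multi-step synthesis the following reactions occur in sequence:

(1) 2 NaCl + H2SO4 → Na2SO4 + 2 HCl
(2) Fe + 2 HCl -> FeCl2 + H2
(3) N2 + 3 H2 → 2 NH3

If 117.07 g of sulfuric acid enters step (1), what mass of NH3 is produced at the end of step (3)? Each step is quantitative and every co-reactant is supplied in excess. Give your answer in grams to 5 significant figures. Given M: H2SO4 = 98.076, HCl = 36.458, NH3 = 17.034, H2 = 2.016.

n(H2SO4) = 117.07 / 98.076 = 1.19367 mol.
Reaction (1): H2SO4→HCl ratio 1:2 ⇒ n(HCl) = 2.38733 mol.
Reaction (2): HCl→H2 ratio 2:1 ⇒ n(H2) = 1.19367 mol.
Reaction (3): H2→NH3 ratio 3:2 ⇒ n(NH3) = 0.795777 mol.
Mass of NH3 = 0.795777 × 17.034 = 13.5553 g.

13.555 g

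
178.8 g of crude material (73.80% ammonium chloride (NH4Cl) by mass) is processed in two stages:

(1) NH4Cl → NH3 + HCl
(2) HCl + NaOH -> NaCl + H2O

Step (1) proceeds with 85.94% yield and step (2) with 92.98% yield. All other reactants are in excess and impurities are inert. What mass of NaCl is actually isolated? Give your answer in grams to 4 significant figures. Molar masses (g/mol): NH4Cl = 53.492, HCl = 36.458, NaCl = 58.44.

Pure NH4Cl = 178.8 × 0.7380 = 131.95 g.
n(NH4Cl) = 131.95 / 53.492 = 2.4668 mol.
Step 1 (NH4Cl:HCl = 1:1): theoretical n(HCl) = 2.4668 mol; at 85.94% yield, n(HCl) = 2.1200 mol.
Step 2 (HCl:NaCl = 1:1): theoretical n(NaCl) = 2.1200 mol, so theoretical mass = 2.1200 × 58.44 = 123.89 g.
At 92.98% yield, actual mass of NaCl = 123.89 × 0.9298 = 115.19 g.

115.2 g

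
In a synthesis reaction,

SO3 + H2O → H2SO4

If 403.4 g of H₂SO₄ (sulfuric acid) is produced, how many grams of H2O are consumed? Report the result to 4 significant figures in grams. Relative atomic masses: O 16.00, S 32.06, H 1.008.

M(H2SO4) = 2(1.008) + 32.06 + 4(16.00) = 98.076 g/mol.
M(H2O) = 2(1.008) + 16.00 = 18.016 g/mol.
n(H2SO4) = 403.40 g / 98.076 g/mol = 4.1131 mol.
From the equation the H2SO4:H2O mole ratio is 1:1, so n(H2O) = 4.1131 × 1/1 = 4.1131 mol.
Mass of H2O = 4.1131 mol × 18.016 g/mol = 74.102 g.

74.10 g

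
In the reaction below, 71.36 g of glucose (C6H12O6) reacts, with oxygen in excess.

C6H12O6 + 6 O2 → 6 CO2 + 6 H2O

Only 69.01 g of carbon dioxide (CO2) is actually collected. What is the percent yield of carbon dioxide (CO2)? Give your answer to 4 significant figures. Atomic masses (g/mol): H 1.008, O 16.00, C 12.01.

M(C6H12O6) = 6(12.01) + 12(1.008) + 6(16.00) = 180.156 g/mol.
M(CO2) = 12.01 + 2(16.00) = 44.01 g/mol.
n(C6H12O6) = 71.360 g / 180.156 g/mol = 0.39610 mol.
From the equation the C6H12O6:CO2 mole ratio is 1:6, so n(CO2) = 0.39610 × 6/1 = 2.3766 mol.
Mass of CO2 = 2.3766 mol × 44.01 g/mol = 104.59 g.
This is the theoretical yield. Percent yield = 69.01 g / 104.59 g × 100% = 65.979%.

65.98 %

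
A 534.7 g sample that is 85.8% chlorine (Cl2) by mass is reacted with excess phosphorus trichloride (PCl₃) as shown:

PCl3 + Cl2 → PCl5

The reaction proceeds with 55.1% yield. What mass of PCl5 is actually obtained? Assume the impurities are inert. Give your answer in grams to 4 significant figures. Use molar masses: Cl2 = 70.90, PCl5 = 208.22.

Pure Cl2 available = 534.7 g × 0.858 = 458.77 g.
n(Cl2) = 458.77 g / 70.90 g/mol = 6.4707 mol.
From the equation the Cl2:PCl5 mole ratio is 1:1, so n(PCl5) = 6.4707 × 1/1 = 6.4707 mol.
Mass of PCl5 = 6.4707 mol × 208.22 g/mol = 1347.3 g.
Actual mass collected = 1347.3 g × 0.551 = 742.38 g.

742.4 g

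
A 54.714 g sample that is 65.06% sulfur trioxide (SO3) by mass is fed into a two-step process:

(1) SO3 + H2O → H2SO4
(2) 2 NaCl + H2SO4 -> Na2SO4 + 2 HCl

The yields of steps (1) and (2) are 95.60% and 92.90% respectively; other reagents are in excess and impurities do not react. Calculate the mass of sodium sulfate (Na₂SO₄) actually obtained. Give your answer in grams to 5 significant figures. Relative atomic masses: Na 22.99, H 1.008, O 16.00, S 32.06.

56.089 g

Pure SO3 = 54.714 × 0.6506 = 35.5969 g.
M(SO3) = 32.06 + 3(16.00) = 80.06 g/mol.
M(Na2SO4) = 2(22.99) + 32.06 + 4(16.00) = 142.04 g/mol.
n(SO3) = 35.5969 / 80.06 = 0.444628 mol.
Step 1 (SO3:H2SO4 = 1:1): theoretical n(H2SO4) = 0.444628 mol; at 95.60% yield, n(H2SO4) = 0.425064 mol.
Step 2 (H2SO4:Na2SO4 = 1:1): theoretical n(Na2SO4) = 0.425064 mol, so theoretical mass = 0.425064 × 142.04 = 60.3762 g.
At 92.90% yield, actual mass of Na2SO4 = 60.3762 × 0.9290 = 56.0895 g.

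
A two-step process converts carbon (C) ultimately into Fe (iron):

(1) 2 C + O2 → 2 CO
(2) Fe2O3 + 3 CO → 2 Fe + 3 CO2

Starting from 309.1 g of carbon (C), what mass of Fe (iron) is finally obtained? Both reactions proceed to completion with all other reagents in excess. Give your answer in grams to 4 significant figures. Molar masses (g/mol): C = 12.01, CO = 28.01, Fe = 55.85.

n(C) = 309.10 / 12.01 = 25.737 mol.
Step 1 gives a 2:2 ratio of C to CO, so n(CO) = 25.737 mol.
In step 2 the CO:Fe ratio is 3:2, so n(Fe) = 17.158 mol.
Mass of Fe = 17.158 × 55.85 = 958.27 g.

958.3 g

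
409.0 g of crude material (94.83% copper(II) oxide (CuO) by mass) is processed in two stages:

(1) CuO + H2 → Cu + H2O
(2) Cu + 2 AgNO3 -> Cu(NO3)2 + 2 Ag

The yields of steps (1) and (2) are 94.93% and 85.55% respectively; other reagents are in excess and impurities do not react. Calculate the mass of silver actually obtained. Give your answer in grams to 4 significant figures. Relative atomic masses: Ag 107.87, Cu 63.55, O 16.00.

854.2 g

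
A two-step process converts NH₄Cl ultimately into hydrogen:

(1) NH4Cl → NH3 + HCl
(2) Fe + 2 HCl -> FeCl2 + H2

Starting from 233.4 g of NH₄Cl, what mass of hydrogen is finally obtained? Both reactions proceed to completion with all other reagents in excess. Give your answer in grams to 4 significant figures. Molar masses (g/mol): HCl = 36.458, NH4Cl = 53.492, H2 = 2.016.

4.398 g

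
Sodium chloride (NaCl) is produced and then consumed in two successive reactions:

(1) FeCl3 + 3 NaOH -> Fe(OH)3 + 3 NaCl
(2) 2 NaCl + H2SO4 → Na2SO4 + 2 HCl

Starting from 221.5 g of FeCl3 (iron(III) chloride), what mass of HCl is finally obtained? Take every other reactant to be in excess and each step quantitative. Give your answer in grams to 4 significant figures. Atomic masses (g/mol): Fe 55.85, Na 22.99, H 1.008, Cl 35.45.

M(FeCl3) = 55.85 + 3(35.45) = 162.20 g/mol.
M(HCl) = 1.008 + 35.45 = 36.458 g/mol.
n(FeCl3) = 221.50 / 162.20 = 1.3656 mol.
Step 1 gives a 1:3 ratio of FeCl3 to NaCl, so n(NaCl) = 4.0968 mol.
In step 2 the NaCl:HCl ratio is 2:2, so n(HCl) = 4.0968 mol.
Mass of HCl = 4.0968 × 36.458 = 149.36 g.

149.4 g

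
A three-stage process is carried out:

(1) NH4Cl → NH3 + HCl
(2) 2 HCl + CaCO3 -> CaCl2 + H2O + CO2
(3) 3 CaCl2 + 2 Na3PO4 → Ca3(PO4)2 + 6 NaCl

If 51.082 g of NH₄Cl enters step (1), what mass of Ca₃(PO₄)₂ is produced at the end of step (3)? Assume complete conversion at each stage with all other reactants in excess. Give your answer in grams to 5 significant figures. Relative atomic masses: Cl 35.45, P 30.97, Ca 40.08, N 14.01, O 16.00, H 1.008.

49.368 g

M(NH4Cl) = 14.01 + 4(1.008) + 35.45 = 53.492 g/mol.
M(Ca3(PO4)2) = 3(40.08) + 2(30.97) + 8(16.00) = 310.18 g/mol.
n(NH4Cl) = 51.082 / 53.492 = 0.954947 mol.
Reaction (1): NH4Cl→HCl ratio 1:1 ⇒ n(HCl) = 0.954947 mol.
Reaction (2): HCl→CaCl2 ratio 2:1 ⇒ n(CaCl2) = 0.477473 mol.
Reaction (3): CaCl2→Ca3(PO4)2 ratio 3:1 ⇒ n(Ca3(PO4)2) = 0.159158 mol.
Mass of Ca3(PO4)2 = 0.159158 × 310.18 = 49.3676 g.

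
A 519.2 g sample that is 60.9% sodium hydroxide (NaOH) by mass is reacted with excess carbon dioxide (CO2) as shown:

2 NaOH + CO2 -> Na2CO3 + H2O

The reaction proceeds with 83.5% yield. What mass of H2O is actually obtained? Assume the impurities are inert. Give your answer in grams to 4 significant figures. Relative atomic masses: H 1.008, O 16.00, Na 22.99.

Pure NaOH available = 519.2 g × 0.609 = 316.19 g.
M(NaOH) = 22.99 + 16.00 + 1.008 = 39.998 g/mol.
M(H2O) = 2(1.008) + 16.00 = 18.016 g/mol.
n(NaOH) = 316.19 g / 39.998 g/mol = 7.9052 mol.
From the equation the NaOH:H2O mole ratio is 2:1, so n(H2O) = 7.9052 × 1/2 = 3.9526 mol.
Mass of H2O = 3.9526 mol × 18.016 g/mol = 71.210 g.
Actual mass collected = 71.210 g × 0.835 = 59.460 g.

59.46 g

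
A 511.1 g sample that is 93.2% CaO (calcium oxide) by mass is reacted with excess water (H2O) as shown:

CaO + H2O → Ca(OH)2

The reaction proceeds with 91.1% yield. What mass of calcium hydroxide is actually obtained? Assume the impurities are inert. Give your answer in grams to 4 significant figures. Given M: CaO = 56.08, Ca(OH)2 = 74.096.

573.4 g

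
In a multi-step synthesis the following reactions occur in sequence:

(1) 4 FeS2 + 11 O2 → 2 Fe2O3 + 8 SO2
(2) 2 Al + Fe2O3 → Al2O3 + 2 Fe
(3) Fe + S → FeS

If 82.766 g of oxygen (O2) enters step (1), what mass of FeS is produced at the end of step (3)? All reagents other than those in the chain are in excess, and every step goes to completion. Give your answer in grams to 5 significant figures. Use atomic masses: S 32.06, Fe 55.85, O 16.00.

M(O2) = 2(16.00) = 32.00 g/mol.
M(FeS) = 55.85 + 32.06 = 87.91 g/mol.
n(O2) = 82.766 / 32.00 = 2.58644 mol.
Reaction (1): O2→Fe2O3 ratio 11:2 ⇒ n(Fe2O3) = 0.470261 mol.
Reaction (2): Fe2O3→Fe ratio 1:2 ⇒ n(Fe) = 0.940523 mol.
Reaction (3): Fe→FeS ratio 1:1 ⇒ n(FeS) = 0.940523 mol.
Mass of FeS = 0.940523 × 87.91 = 82.6814 g.

82.681 g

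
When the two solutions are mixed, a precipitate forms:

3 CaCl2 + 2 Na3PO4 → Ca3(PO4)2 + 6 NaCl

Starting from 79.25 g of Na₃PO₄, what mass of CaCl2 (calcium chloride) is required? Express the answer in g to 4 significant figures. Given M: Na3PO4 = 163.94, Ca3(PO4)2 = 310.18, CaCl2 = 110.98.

n(Na3PO4) = 79.250 g / 163.94 g/mol = 0.48341 mol.
From the equation the Na3PO4:CaCl2 mole ratio is 2:3, so n(CaCl2) = 0.48341 × 3/2 = 0.72511 mol.
Mass of CaCl2 = 0.72511 mol × 110.98 g/mol = 80.473 g.

80.47 g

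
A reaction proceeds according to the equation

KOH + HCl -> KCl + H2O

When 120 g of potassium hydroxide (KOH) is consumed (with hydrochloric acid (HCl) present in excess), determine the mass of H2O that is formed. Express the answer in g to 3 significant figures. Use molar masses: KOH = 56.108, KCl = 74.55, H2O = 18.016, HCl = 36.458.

38.5 g

n(KOH) = 120.0 g / 56.108 g/mol = 2.139 mol.
From the equation the KOH:H2O mole ratio is 1:1, so n(H2O) = 2.139 × 1/1 = 2.139 mol.
Mass of H2O = 2.139 mol × 18.016 g/mol = 38.53 g.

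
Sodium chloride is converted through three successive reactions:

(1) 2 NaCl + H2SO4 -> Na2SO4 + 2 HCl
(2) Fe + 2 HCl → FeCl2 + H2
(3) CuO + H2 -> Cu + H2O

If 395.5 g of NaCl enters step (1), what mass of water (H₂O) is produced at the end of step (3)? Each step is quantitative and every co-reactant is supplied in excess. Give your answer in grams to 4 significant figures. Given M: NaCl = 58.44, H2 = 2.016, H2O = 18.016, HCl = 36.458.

60.96 g

n(NaCl) = 395.5 / 58.44 = 6.7676 mol.
Reaction (1): NaCl→HCl ratio 2:2 ⇒ n(HCl) = 6.7676 mol.
Reaction (2): HCl→H2 ratio 2:1 ⇒ n(H2) = 3.3838 mol.
Reaction (3): H2→H2O ratio 1:1 ⇒ n(H2O) = 3.3838 mol.
Mass of H2O = 3.3838 × 18.016 = 60.963 g.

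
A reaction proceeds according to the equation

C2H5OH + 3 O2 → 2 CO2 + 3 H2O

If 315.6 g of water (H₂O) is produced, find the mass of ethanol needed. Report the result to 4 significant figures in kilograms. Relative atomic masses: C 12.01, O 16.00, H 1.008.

0.2690 kg

M(H2O) = 2(1.008) + 16.00 = 18.016 g/mol.
M(C2H5OH) = 2(12.01) + 6(1.008) + 16.00 = 46.068 g/mol.
n(H2O) = 315.60 g / 18.016 g/mol = 17.518 mol.
From the equation the H2O:C2H5OH mole ratio is 3:1, so n(C2H5OH) = 17.518 × 1/3 = 5.8393 mol.
Mass of C2H5OH = 5.8393 mol × 46.068 g/mol = 269.00 g.
Converting to kg: 269.00 g = 0.2690 kg.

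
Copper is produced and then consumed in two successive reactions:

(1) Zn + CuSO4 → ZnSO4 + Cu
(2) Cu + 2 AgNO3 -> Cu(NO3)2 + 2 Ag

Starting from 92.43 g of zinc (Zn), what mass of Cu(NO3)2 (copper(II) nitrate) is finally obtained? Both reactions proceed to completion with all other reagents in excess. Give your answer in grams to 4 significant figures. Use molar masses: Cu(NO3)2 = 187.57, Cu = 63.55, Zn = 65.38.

265.2 g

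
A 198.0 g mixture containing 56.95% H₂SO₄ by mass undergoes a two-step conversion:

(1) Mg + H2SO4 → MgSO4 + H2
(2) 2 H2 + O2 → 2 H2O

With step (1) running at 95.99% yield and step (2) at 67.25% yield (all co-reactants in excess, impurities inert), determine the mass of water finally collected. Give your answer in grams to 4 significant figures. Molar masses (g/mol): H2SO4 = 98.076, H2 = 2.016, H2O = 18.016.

Pure H2SO4 = 198.0 × 0.5695 = 112.76 g.
n(H2SO4) = 112.76 / 98.076 = 1.1497 mol.
Step 1 (H2SO4:H2 = 1:1): theoretical n(H2) = 1.1497 mol; at 95.99% yield, n(H2) = 1.1036 mol.
Step 2 (H2:H2O = 2:2): theoretical n(H2O) = 1.1036 mol, so theoretical mass = 1.1036 × 18.016 = 19.883 g.
At 67.25% yield, actual mass of H2O = 19.883 × 0.6725 = 13.371 g.

13.37 g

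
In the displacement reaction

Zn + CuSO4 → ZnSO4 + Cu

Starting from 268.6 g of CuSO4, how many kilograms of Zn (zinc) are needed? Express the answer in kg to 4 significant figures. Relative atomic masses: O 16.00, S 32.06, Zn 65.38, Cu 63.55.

0.1100 kg

M(CuSO4) = 63.55 + 32.06 + 4(16.00) = 159.61 g/mol.
M(Zn) = 65.38 g/mol.
n(CuSO4) = 268.60 g / 159.61 g/mol = 1.6829 mol.
From the equation the CuSO4:Zn mole ratio is 1:1, so n(Zn) = 1.6829 × 1/1 = 1.6829 mol.
Mass of Zn = 1.6829 mol × 65.38 g/mol = 110.02 g.
Converting to kg: 110.02 g = 0.1100 kg.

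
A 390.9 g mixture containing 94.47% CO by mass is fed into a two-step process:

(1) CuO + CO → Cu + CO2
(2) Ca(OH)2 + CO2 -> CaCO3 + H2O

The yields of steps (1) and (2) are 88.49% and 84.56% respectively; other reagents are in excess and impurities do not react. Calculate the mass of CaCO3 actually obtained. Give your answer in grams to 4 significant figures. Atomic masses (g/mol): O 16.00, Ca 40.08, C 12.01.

987.4 g

Pure CO = 390.9 × 0.9447 = 369.28 g.
M(CO) = 12.01 + 16.00 = 28.01 g/mol.
M(CaCO3) = 40.08 + 12.01 + 3(16.00) = 100.09 g/mol.
n(CO) = 369.28 / 28.01 = 13.184 mol.
Step 1 (CO:CO2 = 1:1): theoretical n(CO2) = 13.184 mol; at 88.49% yield, n(CO2) = 11.667 mol.
Step 2 (CO2:CaCO3 = 1:1): theoretical n(CaCO3) = 11.667 mol, so theoretical mass = 11.667 × 100.09 = 1167.7 g.
At 84.56% yield, actual mass of CaCO3 = 1167.7 × 0.8456 = 987.41 g.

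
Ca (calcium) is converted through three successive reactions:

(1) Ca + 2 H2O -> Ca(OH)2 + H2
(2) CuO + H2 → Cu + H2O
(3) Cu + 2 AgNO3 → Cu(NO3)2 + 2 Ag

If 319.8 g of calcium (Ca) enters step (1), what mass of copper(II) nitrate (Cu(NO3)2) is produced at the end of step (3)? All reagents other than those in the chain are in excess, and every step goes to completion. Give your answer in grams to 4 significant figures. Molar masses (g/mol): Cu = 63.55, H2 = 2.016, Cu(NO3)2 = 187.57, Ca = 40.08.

n(Ca) = 319.8 / 40.08 = 7.9790 mol.
Reaction (1): Ca→H2 ratio 1:1 ⇒ n(H2) = 7.9790 mol.
Reaction (2): H2→Cu ratio 1:1 ⇒ n(Cu) = 7.9790 mol.
Reaction (3): Cu→Cu(NO3)2 ratio 1:1 ⇒ n(Cu(NO3)2) = 7.9790 mol.
Mass of Cu(NO3)2 = 7.9790 × 187.57 = 1496.6 g.

1497 g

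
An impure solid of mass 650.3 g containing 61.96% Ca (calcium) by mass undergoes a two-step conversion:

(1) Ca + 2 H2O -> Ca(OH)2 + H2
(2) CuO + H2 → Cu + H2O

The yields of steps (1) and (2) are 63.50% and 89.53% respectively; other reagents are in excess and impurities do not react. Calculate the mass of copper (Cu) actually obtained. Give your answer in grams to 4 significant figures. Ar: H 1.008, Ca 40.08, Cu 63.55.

363.2 g

Pure Ca = 650.3 × 0.6196 = 402.93 g.
M(Ca) = 40.08 g/mol.
M(Cu) = 63.55 g/mol.
n(Ca) = 402.93 / 40.08 = 10.053 mol.
Step 1 (Ca:H2 = 1:1): theoretical n(H2) = 10.053 mol; at 63.50% yield, n(H2) = 6.3837 mol.
Step 2 (H2:Cu = 1:1): theoretical n(Cu) = 6.3837 mol, so theoretical mass = 6.3837 × 63.55 = 405.68 g.
At 89.53% yield, actual mass of Cu = 405.68 × 0.8953 = 363.21 g.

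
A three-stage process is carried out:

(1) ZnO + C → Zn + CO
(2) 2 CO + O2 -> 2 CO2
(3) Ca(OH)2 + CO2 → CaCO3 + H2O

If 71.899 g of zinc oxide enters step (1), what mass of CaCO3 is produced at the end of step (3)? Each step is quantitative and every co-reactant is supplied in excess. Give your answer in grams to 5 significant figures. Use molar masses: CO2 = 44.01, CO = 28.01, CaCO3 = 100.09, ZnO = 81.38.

88.429 g

n(ZnO) = 71.899 / 81.38 = 0.883497 mol.
Reaction (1): ZnO→CO ratio 1:1 ⇒ n(CO) = 0.883497 mol.
Reaction (2): CO→CO2 ratio 2:2 ⇒ n(CO2) = 0.883497 mol.
Reaction (3): CO2→CaCO3 ratio 1:1 ⇒ n(CaCO3) = 0.883497 mol.
Mass of CaCO3 = 0.883497 × 100.09 = 88.4292 g.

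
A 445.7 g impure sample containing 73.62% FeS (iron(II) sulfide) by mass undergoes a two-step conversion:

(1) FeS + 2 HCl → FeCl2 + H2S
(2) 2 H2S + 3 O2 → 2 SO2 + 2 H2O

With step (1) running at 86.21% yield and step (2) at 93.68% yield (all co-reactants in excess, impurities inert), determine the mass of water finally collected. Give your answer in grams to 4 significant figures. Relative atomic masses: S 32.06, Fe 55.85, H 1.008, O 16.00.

54.31 g

Pure FeS = 445.7 × 0.7362 = 328.12 g.
M(FeS) = 55.85 + 32.06 = 87.91 g/mol.
M(H2O) = 2(1.008) + 16.00 = 18.016 g/mol.
n(FeS) = 328.12 / 87.91 = 3.7325 mol.
Step 1 (FeS:H2S = 1:1): theoretical n(H2S) = 3.7325 mol; at 86.21% yield, n(H2S) = 3.2178 mol.
Step 2 (H2S:H2O = 2:2): theoretical n(H2O) = 3.2178 mol, so theoretical mass = 3.2178 × 18.016 = 57.972 g.
At 93.68% yield, actual mass of H2O = 57.972 × 0.9368 = 54.308 g.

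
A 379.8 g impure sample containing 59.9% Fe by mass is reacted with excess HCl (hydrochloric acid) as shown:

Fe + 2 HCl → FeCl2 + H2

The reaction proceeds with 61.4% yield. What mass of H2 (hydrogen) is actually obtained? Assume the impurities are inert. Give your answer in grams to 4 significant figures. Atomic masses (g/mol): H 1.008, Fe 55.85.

5.042 g

Pure Fe available = 379.8 g × 0.599 = 227.50 g.
M(Fe) = 55.85 g/mol.
M(H2) = 2(1.008) = 2.016 g/mol.
n(Fe) = 227.50 g / 55.85 g/mol = 4.0734 mol.
From the equation the Fe:H2 mole ratio is 1:1, so n(H2) = 4.0734 × 1/1 = 4.0734 mol.
Mass of H2 = 4.0734 mol × 2.016 g/mol = 8.2120 g.
Actual mass collected = 8.2120 g × 0.614 = 5.0422 g.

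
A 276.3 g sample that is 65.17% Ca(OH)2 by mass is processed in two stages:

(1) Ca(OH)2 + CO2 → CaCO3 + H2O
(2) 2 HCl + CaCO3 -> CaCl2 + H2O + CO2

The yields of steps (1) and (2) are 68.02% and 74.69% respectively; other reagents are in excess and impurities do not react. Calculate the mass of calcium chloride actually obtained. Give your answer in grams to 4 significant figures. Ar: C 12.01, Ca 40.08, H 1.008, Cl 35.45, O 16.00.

137.0 g

Pure Ca(OH)2 = 276.3 × 0.6517 = 180.06 g.
M(Ca(OH)2) = 40.08 + 2(16.00) + 2(1.008) = 74.096 g/mol.
M(CaCl2) = 40.08 + 2(35.45) = 110.98 g/mol.
n(Ca(OH)2) = 180.06 / 74.096 = 2.4302 mol.
Step 1 (Ca(OH)2:CaCO3 = 1:1): theoretical n(CaCO3) = 2.4302 mol; at 68.02% yield, n(CaCO3) = 1.6530 mol.
Step 2 (CaCO3:CaCl2 = 1:1): theoretical n(CaCl2) = 1.6530 mol, so theoretical mass = 1.6530 × 110.98 = 183.45 g.
At 74.69% yield, actual mass of CaCl2 = 183.45 × 0.7469 = 137.02 g.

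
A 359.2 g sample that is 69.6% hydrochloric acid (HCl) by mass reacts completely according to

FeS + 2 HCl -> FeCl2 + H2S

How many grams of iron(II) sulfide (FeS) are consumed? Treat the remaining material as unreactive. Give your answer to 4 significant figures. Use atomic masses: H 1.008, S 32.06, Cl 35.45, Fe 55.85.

Mass of pure HCl = 359.2 g × 0.696 = 250.00 g.
M(HCl) = 1.008 + 35.45 = 36.458 g/mol.
M(FeS) = 55.85 + 32.06 = 87.91 g/mol.
n(HCl) = 250.00 g / 36.458 g/mol = 6.8573 mol.
From the equation the HCl:FeS mole ratio is 2:1, so n(FeS) = 6.8573 × 1/2 = 3.4286 mol.
Mass of FeS = 3.4286 mol × 87.91 g/mol = 301.41 g.

301.4 g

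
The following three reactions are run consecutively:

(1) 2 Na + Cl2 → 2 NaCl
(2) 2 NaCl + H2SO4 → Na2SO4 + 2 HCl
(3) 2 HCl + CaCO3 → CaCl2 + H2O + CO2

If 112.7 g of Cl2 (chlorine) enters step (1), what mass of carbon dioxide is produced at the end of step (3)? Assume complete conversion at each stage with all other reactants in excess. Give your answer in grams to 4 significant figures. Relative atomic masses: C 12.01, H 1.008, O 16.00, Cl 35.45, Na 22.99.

M(Cl2) = 2(35.45) = 70.90 g/mol.
M(CO2) = 12.01 + 2(16.00) = 44.01 g/mol.
n(Cl2) = 112.7 / 70.90 = 1.5896 mol.
Reaction (1): Cl2→NaCl ratio 1:2 ⇒ n(NaCl) = 3.1791 mol.
Reaction (2): NaCl→HCl ratio 2:2 ⇒ n(HCl) = 3.1791 mol.
Reaction (3): HCl→CO2 ratio 2:1 ⇒ n(CO2) = 1.5896 mol.
Mass of CO2 = 1.5896 × 44.01 = 69.957 g.

69.96 g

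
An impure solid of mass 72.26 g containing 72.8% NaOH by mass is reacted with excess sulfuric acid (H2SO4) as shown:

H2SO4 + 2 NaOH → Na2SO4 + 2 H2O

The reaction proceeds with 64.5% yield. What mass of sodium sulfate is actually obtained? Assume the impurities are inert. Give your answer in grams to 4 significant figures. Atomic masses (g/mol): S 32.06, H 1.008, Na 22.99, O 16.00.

60.25 g

Pure NaOH available = 72.26 g × 0.728 = 52.605 g.
M(NaOH) = 22.99 + 16.00 + 1.008 = 39.998 g/mol.
M(Na2SO4) = 2(22.99) + 32.06 + 4(16.00) = 142.04 g/mol.
n(NaOH) = 52.605 g / 39.998 g/mol = 1.3152 mol.
From the equation the NaOH:Na2SO4 mole ratio is 2:1, so n(Na2SO4) = 1.3152 × 1/2 = 0.65760 mol.
Mass of Na2SO4 = 0.65760 mol × 142.04 g/mol = 93.405 g.
Actual mass collected = 93.405 g × 0.645 = 60.246 g.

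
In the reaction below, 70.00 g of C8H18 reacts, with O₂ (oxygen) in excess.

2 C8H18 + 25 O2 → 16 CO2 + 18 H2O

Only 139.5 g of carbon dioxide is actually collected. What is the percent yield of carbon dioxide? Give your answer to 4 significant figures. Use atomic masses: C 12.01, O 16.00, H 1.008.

M(C8H18) = 8(12.01) + 18(1.008) = 114.224 g/mol.
M(CO2) = 12.01 + 2(16.00) = 44.01 g/mol.
n(C8H18) = 70.000 g / 114.224 g/mol = 0.61283 mol.
From the equation the C8H18:CO2 mole ratio is 2:16, so n(CO2) = 0.61283 × 16/2 = 4.9026 mol.
Mass of CO2 = 4.9026 mol × 44.01 g/mol = 215.77 g.
This is the theoretical yield. Percent yield = 139.5 g / 215.77 g × 100% = 64.654%.

64.65 %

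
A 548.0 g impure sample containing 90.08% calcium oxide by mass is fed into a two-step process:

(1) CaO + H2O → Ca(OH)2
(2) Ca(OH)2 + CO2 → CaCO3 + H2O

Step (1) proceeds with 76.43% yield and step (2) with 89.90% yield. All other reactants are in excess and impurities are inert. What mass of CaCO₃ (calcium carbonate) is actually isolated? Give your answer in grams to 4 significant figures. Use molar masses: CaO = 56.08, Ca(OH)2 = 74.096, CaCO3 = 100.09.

Pure CaO = 548.0 × 0.9008 = 493.64 g.
n(CaO) = 493.64 / 56.08 = 8.8024 mol.
Step 1 (CaO:Ca(OH)2 = 1:1): theoretical n(Ca(OH)2) = 8.8024 mol; at 76.43% yield, n(Ca(OH)2) = 6.7277 mol.
Step 2 (Ca(OH)2:CaCO3 = 1:1): theoretical n(CaCO3) = 6.7277 mol, so theoretical mass = 6.7277 × 100.09 = 673.37 g.
At 89.90% yield, actual mass of CaCO3 = 673.37 × 0.8990 = 605.36 g.

605.4 g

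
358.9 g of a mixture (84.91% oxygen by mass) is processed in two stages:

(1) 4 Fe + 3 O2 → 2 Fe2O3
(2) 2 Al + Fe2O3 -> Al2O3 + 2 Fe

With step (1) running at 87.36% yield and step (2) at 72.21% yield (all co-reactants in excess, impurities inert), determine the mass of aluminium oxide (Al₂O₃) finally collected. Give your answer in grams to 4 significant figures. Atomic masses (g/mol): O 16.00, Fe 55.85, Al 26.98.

408.3 g

Pure O2 = 358.9 × 0.8491 = 304.74 g.
M(O2) = 2(16.00) = 32.00 g/mol.
M(Al2O3) = 2(26.98) + 3(16.00) = 101.96 g/mol.
n(O2) = 304.74 / 32.00 = 9.5232 mol.
Step 1 (O2:Fe2O3 = 3:2): theoretical n(Fe2O3) = 6.3488 mol; at 87.36% yield, n(Fe2O3) = 5.5463 mol.
Step 2 (Fe2O3:Al2O3 = 1:1): theoretical n(Al2O3) = 5.5463 mol, so theoretical mass = 5.5463 × 101.96 = 565.50 g.
At 72.21% yield, actual mass of Al2O3 = 565.50 × 0.7221 = 408.35 g.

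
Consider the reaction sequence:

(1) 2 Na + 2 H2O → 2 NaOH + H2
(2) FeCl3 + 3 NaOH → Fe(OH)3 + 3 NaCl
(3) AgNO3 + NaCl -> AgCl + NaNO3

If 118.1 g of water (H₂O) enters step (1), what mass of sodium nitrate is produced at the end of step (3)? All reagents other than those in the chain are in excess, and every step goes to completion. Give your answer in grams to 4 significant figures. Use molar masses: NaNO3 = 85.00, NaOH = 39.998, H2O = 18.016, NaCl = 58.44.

557.2 g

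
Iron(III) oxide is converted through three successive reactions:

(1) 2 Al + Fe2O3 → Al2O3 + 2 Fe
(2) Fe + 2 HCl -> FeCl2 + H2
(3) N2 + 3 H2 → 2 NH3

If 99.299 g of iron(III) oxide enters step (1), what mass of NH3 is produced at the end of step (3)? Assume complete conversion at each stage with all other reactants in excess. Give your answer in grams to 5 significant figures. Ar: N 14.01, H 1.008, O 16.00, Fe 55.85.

14.122 g

M(Fe2O3) = 2(55.85) + 3(16.00) = 159.70 g/mol.
M(NH3) = 14.01 + 3(1.008) = 17.034 g/mol.
n(Fe2O3) = 99.299 / 159.70 = 0.621785 mol.
Reaction (1): Fe2O3→Fe ratio 1:2 ⇒ n(Fe) = 1.24357 mol.
Reaction (2): Fe→H2 ratio 1:1 ⇒ n(H2) = 1.24357 mol.
Reaction (3): H2→NH3 ratio 3:2 ⇒ n(NH3) = 0.829046 mol.
Mass of NH3 = 0.829046 × 17.034 = 14.1220 g.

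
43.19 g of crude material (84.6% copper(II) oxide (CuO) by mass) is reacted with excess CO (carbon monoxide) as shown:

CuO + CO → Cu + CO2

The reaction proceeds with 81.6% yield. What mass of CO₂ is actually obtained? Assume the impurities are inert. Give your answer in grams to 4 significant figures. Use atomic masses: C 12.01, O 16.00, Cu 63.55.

Pure CuO available = 43.19 g × 0.846 = 36.539 g.
M(CuO) = 63.55 + 16.00 = 79.55 g/mol.
M(CO2) = 12.01 + 2(16.00) = 44.01 g/mol.
n(CuO) = 36.539 g / 79.55 g/mol = 0.45932 mol.
From the equation the CuO:CO2 mole ratio is 1:1, so n(CO2) = 0.45932 × 1/1 = 0.45932 mol.
Mass of CO2 = 0.45932 mol × 44.01 g/mol = 20.215 g.
Actual mass collected = 20.215 g × 0.816 = 16.495 g.

16.50 g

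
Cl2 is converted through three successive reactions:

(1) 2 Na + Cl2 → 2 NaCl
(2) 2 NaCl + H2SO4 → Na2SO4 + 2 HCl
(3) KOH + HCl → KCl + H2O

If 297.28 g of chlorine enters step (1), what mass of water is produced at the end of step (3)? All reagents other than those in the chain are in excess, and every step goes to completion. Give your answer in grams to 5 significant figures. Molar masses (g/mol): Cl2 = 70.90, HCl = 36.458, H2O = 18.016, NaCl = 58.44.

n(Cl2) = 297.28 / 70.90 = 4.19295 mol.
Reaction (1): Cl2→NaCl ratio 1:2 ⇒ n(NaCl) = 8.38590 mol.
Reaction (2): NaCl→HCl ratio 2:2 ⇒ n(HCl) = 8.38590 mol.
Reaction (3): HCl→H2O ratio 1:1 ⇒ n(H2O) = 8.38590 mol.
Mass of H2O = 8.38590 × 18.016 = 151.080 g.

151.08 g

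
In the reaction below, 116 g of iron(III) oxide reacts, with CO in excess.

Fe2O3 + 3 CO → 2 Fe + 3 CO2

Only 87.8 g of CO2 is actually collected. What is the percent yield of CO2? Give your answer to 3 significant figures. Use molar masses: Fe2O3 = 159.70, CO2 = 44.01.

91.6 %

n(Fe2O3) = 116.0 g / 159.70 g/mol = 0.7264 mol.
From the equation the Fe2O3:CO2 mole ratio is 1:3, so n(CO2) = 0.7264 × 3/1 = 2.179 mol.
Mass of CO2 = 2.179 mol × 44.01 g/mol = 95.90 g.
This is the theoretical yield. Percent yield = 87.8 g / 95.90 g × 100% = 91.55%.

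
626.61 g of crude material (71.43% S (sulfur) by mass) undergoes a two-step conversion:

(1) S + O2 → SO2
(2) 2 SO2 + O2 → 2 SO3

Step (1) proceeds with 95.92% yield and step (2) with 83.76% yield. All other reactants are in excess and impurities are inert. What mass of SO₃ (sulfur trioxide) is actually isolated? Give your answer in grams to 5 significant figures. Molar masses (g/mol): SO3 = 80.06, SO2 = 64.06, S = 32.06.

898.00 g

Pure S = 626.61 × 0.7143 = 447.588 g.
n(S) = 447.588 / 32.06 = 13.9609 mol.
Step 1 (S:SO2 = 1:1): theoretical n(SO2) = 13.9609 mol; at 95.92% yield, n(SO2) = 13.3913 mol.
Step 2 (SO2:SO3 = 2:2): theoretical n(SO3) = 13.3913 mol, so theoretical mass = 13.3913 × 80.06 = 1072.11 g.
At 83.76% yield, actual mass of SO3 = 1072.11 × 0.8376 = 897.999 g.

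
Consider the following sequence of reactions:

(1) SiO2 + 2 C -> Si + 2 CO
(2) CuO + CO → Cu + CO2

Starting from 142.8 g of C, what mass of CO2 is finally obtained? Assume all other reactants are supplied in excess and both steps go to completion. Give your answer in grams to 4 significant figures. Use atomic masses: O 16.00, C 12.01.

523.3 g

M(C) = 12.01 g/mol.
M(CO2) = 12.01 + 2(16.00) = 44.01 g/mol.
n(C) = 142.80 / 12.01 = 11.890 mol.
Step 1 gives a 2:2 ratio of C to CO, so n(CO) = 11.890 mol.
In step 2 the CO:CO2 ratio is 1:1, so n(CO2) = 11.890 mol.
Mass of CO2 = 11.890 × 44.01 = 523.28 g.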